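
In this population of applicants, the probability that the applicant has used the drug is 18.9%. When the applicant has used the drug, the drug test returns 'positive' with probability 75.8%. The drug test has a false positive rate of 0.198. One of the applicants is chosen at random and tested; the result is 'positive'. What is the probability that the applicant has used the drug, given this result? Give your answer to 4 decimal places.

Let H be the event that the applicant has used the drug. P(H) = 0.189, so P(¬H) = 0.811. With E the 'positive' result, P(E|H) = 0.758 and P(E|¬H) = 0.198.
P(E) = 0.758·0.189 + 0.198·0.811 = 0.14326 + 0.16058 = 0.30384.
By Bayes' theorem, P(H|E) = 0.14326 / 0.30384 = 0.4715.

P(H | E) ≈ 0.4715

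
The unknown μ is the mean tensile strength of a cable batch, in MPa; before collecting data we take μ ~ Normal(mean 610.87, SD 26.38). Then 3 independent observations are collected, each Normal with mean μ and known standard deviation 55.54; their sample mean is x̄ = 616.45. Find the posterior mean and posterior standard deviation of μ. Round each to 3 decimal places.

Posterior mean ≈ 613.122; posterior SD ≈ 20.372

With known σ, the Normal prior is conjugate. Weight on the data is w = (n/σ²)/(n/σ² + 1/τ₀²) = 0.00097254/(0.00097254+0.00143698) = 0.40363.
Posterior mean = w·x̄ + (1−w)·μ₀ = 0.40363·616.45 + 0.59637·610.87 = 613.122. Posterior variance = 1/(0.00097254+0.00143698) = 415.020, so SD = 20.372.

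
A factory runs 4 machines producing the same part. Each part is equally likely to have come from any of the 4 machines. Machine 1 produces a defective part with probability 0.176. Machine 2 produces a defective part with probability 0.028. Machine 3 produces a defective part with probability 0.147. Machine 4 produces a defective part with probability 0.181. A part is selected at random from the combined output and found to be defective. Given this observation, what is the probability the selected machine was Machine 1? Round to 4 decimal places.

P(defective|M1) = 0.176; P(defective|M2) = 0.028; P(defective|M3) = 0.147; P(defective|M4) = 0.181.
Prior × likelihood for each source: 0.25·0.176=0.04400, 0.25·0.028=0.007000, 0.25·0.147=0.03675, 0.25·0.181=0.04525. Summing gives P(defective) = 0.13300.
P(Machine 1 | defective) = 0.04400 / 0.13300 = 0.3308.

Posterior probability ≈ 0.3308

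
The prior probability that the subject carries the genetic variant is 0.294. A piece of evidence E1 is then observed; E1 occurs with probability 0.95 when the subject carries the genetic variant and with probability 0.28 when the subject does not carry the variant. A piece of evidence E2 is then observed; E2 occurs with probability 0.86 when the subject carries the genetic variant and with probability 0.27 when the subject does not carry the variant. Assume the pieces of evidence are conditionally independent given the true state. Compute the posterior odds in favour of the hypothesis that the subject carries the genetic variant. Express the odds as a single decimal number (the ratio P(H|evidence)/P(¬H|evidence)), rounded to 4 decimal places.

Posterior odds ≈ 4.5003

Prior odds = 0.294/(1−0.294) = 0.41643. In log-odds, ln(0.41643) = -0.87604.
Add log likelihood ratios: ln(3.3929) + ln(3.1852) = 2.3802.
Posterior log-odds = 1.5041, so posterior odds = exp(1.5041) = 4.5003.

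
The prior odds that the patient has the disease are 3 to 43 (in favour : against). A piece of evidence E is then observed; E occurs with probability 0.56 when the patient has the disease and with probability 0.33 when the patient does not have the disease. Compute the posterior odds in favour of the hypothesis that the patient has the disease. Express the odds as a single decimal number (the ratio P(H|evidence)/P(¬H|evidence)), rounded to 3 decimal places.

Posterior odds ≈ 0.118

Prior odds = 3/43 = 0.069767. In log-odds, ln(0.069767) = -2.6626.
Add log likelihood ratio: ln(1.6970) = 0.52884.
Posterior log-odds = -2.1337, so posterior odds = exp(-2.1337) = 0.11839.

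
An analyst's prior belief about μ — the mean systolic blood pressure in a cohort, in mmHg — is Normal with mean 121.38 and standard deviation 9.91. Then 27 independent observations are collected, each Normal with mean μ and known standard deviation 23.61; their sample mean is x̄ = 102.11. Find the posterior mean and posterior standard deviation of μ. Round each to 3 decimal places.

Prior precision 1/τ₀² = 1/9.91² = 0.0101825; data precision n/σ² = 27/23.61² = 0.0484364.
Posterior precision = 0.0101825 + 0.0484364 = 0.0586189, giving posterior SD = 1/√0.0586189 = 4.130.
Posterior mean = (0.0101825·121.38 + 0.0484364·102.11) / 0.0586189 = 105.457.

Posterior mean ≈ 105.457; posterior SD ≈ 4.130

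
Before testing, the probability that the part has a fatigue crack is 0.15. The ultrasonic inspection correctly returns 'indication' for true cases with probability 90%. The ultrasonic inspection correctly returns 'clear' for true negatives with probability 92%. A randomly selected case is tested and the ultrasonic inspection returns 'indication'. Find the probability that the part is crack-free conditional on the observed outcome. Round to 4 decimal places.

Let H be the event that the part has a fatigue crack. P(H) = 0.15, so P(¬H) = 0.85. With E the 'indication' result, P(E|H) = 0.9 and P(E|¬H) = 0.08.
P(E) = 0.9·0.15 + 0.08·0.85 = 0.13500 + 0.068000 = 0.20300.
By Bayes' theorem, P(H|E) = 0.13500 / 0.20300 = 0.6650. Hence P(¬H|E) = 1 − 0.6650 = 0.3350.

P(¬H | E) ≈ 0.3350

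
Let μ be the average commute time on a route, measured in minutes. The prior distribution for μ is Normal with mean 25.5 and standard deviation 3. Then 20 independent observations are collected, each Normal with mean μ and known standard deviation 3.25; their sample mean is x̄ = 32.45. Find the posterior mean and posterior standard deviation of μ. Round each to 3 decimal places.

With known σ, the Normal prior is conjugate. Weight on the data is w = (n/σ²)/(n/σ² + 1/τ₀²) = 1.89349/(1.89349+0.111111) = 0.94457.
Posterior mean = w·x̄ + (1−w)·μ₀ = 0.94457·32.45 + 0.055428·25.5 = 32.065. Posterior variance = 1/(1.89349+0.111111) = 0.498852, so SD = 0.706.

Posterior mean ≈ 32.065; posterior SD ≈ 0.706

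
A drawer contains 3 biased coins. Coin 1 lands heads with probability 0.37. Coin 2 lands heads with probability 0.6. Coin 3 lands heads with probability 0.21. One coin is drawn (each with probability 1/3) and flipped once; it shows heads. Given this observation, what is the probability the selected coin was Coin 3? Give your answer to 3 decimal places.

Posterior probability ≈ 0.178

Tabulate prior·likelihood by source: [1] prior 0.333333, lik 0.37, product 0.1233; [2] prior 0.333333, lik 0.6, product 0.2000; [3] prior 0.333333, lik 0.21, product 0.07000.
Normalizing constant = 0.39333; the posterior for Coin 3 is its product over the sum, 0.07000/0.39333 = 0.178.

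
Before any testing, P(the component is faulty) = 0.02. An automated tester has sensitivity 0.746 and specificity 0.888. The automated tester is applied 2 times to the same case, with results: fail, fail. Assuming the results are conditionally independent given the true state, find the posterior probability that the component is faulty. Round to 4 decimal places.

Let H be the event that the component is faulty; start with P(H) = 0.02. P('fail'|H) = 0.746, P('fail'|¬H) = 0.112.
Update on result 1 ('fail'): P(H) ← 0.746·0.0200 / (0.746·0.0200 + 0.112·0.9800) = 0.014920/0.12468 = 0.1197.
Update on result 2 ('fail'): P(H) ← 0.746·0.1197 / (0.746·0.1197 + 0.112·0.8803) = 0.089271/0.18787 = 0.4752.

Posterior P(H) ≈ 0.4752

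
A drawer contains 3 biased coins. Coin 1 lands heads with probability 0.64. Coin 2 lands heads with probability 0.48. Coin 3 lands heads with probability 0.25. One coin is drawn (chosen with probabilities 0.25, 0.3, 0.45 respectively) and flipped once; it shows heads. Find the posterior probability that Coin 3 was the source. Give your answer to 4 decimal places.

P(heads|C1) = 0.64; P(heads|C2) = 0.48; P(heads|C3) = 0.25.
Prior × likelihood for each source: 0.25·0.64=0.1600, 0.3·0.48=0.1440, 0.45·0.25=0.1125. Summing gives P(heads) = 0.41650.
P(Coin 3 | heads) = 0.1125 / 0.41650 = 0.2701.

Posterior probability ≈ 0.2701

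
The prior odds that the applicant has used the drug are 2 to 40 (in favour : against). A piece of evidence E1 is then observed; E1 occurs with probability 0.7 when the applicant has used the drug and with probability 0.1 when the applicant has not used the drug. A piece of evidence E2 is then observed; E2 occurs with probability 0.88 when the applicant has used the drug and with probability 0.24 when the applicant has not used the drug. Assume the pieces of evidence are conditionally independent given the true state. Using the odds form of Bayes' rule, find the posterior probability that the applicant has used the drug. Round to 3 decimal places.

Prior odds = 2/40 = 0.050000. In log-odds, ln(0.050000) = -2.9957.
Add log likelihood ratios: ln(7.0000) + ln(3.6667) = 3.2452.
Posterior log-odds = 0.24946, so posterior odds = exp(0.24946) = 1.2833. Converting, P(H|E) = 1.2833/2.2833 = 0.562.

Posterior probability ≈ 0.562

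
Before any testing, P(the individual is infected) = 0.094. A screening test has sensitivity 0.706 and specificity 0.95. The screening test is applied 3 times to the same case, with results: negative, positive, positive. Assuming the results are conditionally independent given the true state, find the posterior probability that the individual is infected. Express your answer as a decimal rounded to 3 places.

Posterior P(H) ≈ 0.865

With H the event that the individual is infected, the joint likelihood of the observed sequence is P(data|H) = 0.294·0.706·0.706 = 0.14654 and P(data|¬H) = 0.95·0.05·0.05 = 0.0023750.
Bayes: P(H|data) = 0.094·0.14654 / (0.094·0.14654 + 0.906·0.0023750) = 0.013775/0.015927 = 0.8649.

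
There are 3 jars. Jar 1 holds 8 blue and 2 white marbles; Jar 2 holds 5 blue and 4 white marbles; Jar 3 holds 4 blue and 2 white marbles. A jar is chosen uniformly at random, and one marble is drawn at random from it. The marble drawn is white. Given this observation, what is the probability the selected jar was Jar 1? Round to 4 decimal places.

Posterior probability ≈ 0.2045

P(white|Jar 1) = 0.2; P(white|Jar 2) = 0.4444; P(white|Jar 3) = 0.3333.
Prior × likelihood for each source: 0.333333·0.2=0.06667, 0.333333·0.4444=0.1481, 0.333333·0.3333=0.1111. Summing gives P(white) = 0.32593.
P(Jar 1 | white) = 0.06667 / 0.32593 = 0.2045.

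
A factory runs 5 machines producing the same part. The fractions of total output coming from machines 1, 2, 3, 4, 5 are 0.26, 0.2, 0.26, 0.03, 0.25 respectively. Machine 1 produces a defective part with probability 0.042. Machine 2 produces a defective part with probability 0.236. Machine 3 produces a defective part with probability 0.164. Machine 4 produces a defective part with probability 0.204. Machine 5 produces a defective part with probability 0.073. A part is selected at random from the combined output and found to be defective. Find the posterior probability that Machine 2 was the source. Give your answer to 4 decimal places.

Tabulate prior·likelihood by source: [1] prior 0.26, lik 0.042, product 0.01092; [2] prior 0.2, lik 0.236, product 0.04720; [3] prior 0.26, lik 0.164, product 0.04264; [4] prior 0.03, lik 0.204, product 0.006120; [5] prior 0.25, lik 0.073, product 0.01825.
Normalizing constant = 0.12513; the posterior for Machine 2 is its product over the sum, 0.04720/0.12513 = 0.3772.

Posterior probability ≈ 0.3772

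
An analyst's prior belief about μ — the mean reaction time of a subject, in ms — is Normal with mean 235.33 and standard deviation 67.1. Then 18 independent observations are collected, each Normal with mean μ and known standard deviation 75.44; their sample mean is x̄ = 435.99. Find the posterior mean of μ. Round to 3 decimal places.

Prior precision 1/τ₀² = 1/67.1² = 0.00022210; data precision n/σ² = 18/75.44² = 0.00316278.
Posterior precision = 0.00022210 + 0.00316278 = 0.00338488.
Posterior mean = (0.00022210·235.33 + 0.00316278·435.99) / 0.00338488 = 422.823.

Posterior mean ≈ 422.823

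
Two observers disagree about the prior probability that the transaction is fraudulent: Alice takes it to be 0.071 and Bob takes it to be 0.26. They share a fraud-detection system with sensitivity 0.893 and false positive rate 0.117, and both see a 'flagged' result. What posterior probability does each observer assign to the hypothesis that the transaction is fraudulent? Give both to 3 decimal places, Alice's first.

Alice: 0.368; Bob: 0.728

P('+'|H) = 0.893, P('+'|¬H) = 0.117.
Alice: numerator 0.893·0.071 = 0.063403; evidence = 0.063403+0.117·0.929 = 0.17210; posterior = 0.368.
Bob: numerator 0.893·0.26 = 0.23218; evidence = 0.23218+0.117·0.74 = 0.31876; posterior = 0.728.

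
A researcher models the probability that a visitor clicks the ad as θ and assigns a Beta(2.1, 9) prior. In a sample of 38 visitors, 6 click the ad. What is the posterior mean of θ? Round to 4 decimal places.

Observing 6 successes and 32 failures updates Beta(2.1, 9) by adding the success and failure counts to the two shape parameters: α = 2.1+6 = 8.1, β = 9+32 = 41.
Posterior mean = α/(α+β) = 8.1/49.1 = 0.1650.

Posterior mean ≈ 0.1650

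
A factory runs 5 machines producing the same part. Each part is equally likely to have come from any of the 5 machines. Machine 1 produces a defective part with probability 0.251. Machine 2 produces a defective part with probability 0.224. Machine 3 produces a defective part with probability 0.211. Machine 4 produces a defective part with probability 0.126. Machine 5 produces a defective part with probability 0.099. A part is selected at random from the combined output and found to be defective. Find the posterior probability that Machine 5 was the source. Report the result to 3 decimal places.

Posterior probability ≈ 0.109

P(defective|M1) = 0.251; P(defective|M2) = 0.224; P(defective|M3) = 0.211; P(defective|M4) = 0.126; P(defective|M5) = 0.099.
Prior × likelihood for each source: 0.2·0.251=0.05020, 0.2·0.224=0.04480, 0.2·0.211=0.04220, 0.2·0.126=0.02520, 0.2·0.099=0.01980. Summing gives P(defective) = 0.18220.
P(Machine 5 | defective) = 0.01980 / 0.18220 = 0.109.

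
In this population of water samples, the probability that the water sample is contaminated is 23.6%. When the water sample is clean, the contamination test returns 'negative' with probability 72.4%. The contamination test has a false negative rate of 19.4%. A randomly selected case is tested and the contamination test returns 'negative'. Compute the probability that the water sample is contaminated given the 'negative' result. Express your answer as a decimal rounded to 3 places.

P(H | E) ≈ 0.076

Let H be the event that the water sample is contaminated. P(H) = 0.236, so P(¬H) = 0.764. With E the 'negative' result, P(E|H) = 0.194 and P(E|¬H) = 0.724.
P(E) = 0.194·0.236 + 0.724·0.764 = 0.045784 + 0.55314 = 0.59892.
By Bayes' theorem, P(H|E) = 0.045784 / 0.59892 = 0.076.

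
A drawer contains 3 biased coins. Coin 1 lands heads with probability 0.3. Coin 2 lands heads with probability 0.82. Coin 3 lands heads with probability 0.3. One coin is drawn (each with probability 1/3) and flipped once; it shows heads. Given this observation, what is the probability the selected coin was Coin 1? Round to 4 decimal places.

Posterior probability ≈ 0.2113

P(heads|C1) = 0.3; P(heads|C2) = 0.82; P(heads|C3) = 0.3.
Prior × likelihood for each source: 0.333333·0.3=0.1000, 0.333333·0.82=0.2733, 0.333333·0.3=0.1000. Summing gives P(heads) = 0.47333.
P(Coin 1 | heads) = 0.1000 / 0.47333 = 0.2113.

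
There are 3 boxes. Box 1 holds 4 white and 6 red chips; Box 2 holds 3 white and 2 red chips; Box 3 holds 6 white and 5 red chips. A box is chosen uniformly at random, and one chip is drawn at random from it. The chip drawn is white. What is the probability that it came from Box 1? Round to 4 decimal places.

Posterior probability ≈ 0.2588

P(white|Box 1) = 0.4; P(white|Box 2) = 0.6; P(white|Box 3) = 0.5455.
Prior × likelihood for each source: 0.333333·0.4=0.1333, 0.333333·0.6=0.2000, 0.333333·0.5455=0.1818. Summing gives P(white) = 0.51515.
P(Box 1 | white) = 0.1333 / 0.51515 = 0.2588.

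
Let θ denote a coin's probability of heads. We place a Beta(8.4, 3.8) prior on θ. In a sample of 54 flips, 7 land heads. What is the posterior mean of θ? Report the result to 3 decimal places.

Observing 7 successes and 47 failures updates Beta(8.4, 3.8) by adding the success and failure counts to the two shape parameters: α = 8.4+7 = 15.4, β = 3.8+47 = 50.8.
E[θ | data] = 15.4/(15.4+50.8) = 0.233.

Posterior mean ≈ 0.233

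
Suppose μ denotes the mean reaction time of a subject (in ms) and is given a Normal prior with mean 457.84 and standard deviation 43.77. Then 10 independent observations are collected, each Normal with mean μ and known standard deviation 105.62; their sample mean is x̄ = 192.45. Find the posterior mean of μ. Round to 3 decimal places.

Posterior mean ≈ 290.115

With known σ, the Normal prior is conjugate. Weight on the data is w = (n/σ²)/(n/σ² + 1/τ₀²) = 0.00089641/(0.00089641+0.00052197) = 0.63200.
Posterior mean = w·x̄ + (1−w)·μ₀ = 0.63200·192.45 + 0.36800·457.84 = 290.115.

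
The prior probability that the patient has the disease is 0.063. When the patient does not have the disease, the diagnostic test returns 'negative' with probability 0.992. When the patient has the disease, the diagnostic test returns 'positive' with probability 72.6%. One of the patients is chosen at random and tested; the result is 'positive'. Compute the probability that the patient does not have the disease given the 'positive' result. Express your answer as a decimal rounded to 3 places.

P(¬H | E) ≈ 0.141

Write H for 'the patient has the disease'. Prior odds H:¬H = 0.063/0.937 = 0.067236. For the 'positive' outcome, the likelihood ratio is 0.726/0.008 = 90.750.
Posterior odds = 0.067236 × 90.750 = 6.1017, so P(H|E) = 6.1017/(1+6.1017) = 0.859. Then P(¬H|E) = 1 − 0.859 = 0.141.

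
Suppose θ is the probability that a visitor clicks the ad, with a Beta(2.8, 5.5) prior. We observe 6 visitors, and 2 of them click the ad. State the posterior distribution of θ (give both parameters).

Observing 2 successes and 4 failures updates Beta(2.8, 5.5) by adding the success and failure counts to the two shape parameters: α = 2.8+2 = 4.8, β = 5.5+4 = 9.5.

Posterior: Beta(4.8, 9.5)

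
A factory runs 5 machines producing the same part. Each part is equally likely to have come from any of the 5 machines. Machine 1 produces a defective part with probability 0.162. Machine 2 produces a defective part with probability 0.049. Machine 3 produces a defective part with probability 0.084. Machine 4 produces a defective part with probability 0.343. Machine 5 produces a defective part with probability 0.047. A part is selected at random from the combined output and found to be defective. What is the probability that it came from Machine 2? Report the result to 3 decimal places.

Tabulate prior·likelihood by source: [1] prior 0.2, lik 0.162, product 0.03240; [2] prior 0.2, lik 0.049, product 0.009800; [3] prior 0.2, lik 0.084, product 0.01680; [4] prior 0.2, lik 0.343, product 0.06860; [5] prior 0.2, lik 0.047, product 0.009400.
Normalizing constant = 0.13700; the posterior for Machine 2 is its product over the sum, 0.009800/0.13700 = 0.072.

Posterior probability ≈ 0.072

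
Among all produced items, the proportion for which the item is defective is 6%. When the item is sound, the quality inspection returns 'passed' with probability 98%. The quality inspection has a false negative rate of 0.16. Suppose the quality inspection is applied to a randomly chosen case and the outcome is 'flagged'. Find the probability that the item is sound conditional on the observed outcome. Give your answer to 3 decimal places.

Let H be the event that the item is defective. P(H) = 0.06, so P(¬H) = 0.94. With E the 'flagged' result, P(E|H) = 0.84 and P(E|¬H) = 0.02.
P(E) = 0.84·0.06 + 0.02·0.94 = 0.050400 + 0.018800 = 0.069200.
By Bayes' theorem, P(H|E) = 0.050400 / 0.069200 = 0.728. Hence P(¬H|E) = 1 − 0.728 = 0.272.

P(¬H | E) ≈ 0.272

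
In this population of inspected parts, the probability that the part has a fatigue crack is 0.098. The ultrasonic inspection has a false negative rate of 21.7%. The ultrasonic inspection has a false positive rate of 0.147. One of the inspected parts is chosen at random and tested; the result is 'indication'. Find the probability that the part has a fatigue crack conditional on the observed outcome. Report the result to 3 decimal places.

Write H for 'the part has a fatigue crack'. Prior odds H:¬H = 0.098/0.902 = 0.10865. For the 'indication' outcome, the likelihood ratio is 0.783/0.147 = 5.3265.
Posterior odds = 0.10865 × 5.3265 = 0.57871, so P(H|E) = 0.57871/(1+0.57871) = 0.367.

P(H | E) ≈ 0.367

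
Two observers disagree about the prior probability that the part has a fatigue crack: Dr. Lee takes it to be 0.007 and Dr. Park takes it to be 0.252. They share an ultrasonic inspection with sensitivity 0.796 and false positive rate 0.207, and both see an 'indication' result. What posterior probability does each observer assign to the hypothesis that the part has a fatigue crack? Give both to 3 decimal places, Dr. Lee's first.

The likelihood ratio for an 'indication' result is 0.796/0.207 = 3.8454.
Dr. Lee: prior odds 0.007/0.993 = 0.0070493; posterior odds 0.027108; posterior probability 0.026.
Dr. Park: prior odds 0.252/0.748 = 0.33690; posterior odds 1.2955; posterior probability 0.564.

Dr. Lee: 0.026; Dr. Park: 0.564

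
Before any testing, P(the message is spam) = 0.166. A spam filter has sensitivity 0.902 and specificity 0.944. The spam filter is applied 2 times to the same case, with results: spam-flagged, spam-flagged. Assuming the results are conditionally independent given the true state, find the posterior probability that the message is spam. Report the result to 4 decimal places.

Posterior P(H) ≈ 0.9810

With H the event that the message is spam, the joint likelihood of the observed sequence is P(data|H) = 0.902·0.902 = 0.81360 and P(data|¬H) = 0.056·0.056 = 0.0031360.
Bayes: P(H|data) = 0.166·0.81360 / (0.166·0.81360 + 0.834·0.0031360) = 0.13506/0.13767 = 0.9810.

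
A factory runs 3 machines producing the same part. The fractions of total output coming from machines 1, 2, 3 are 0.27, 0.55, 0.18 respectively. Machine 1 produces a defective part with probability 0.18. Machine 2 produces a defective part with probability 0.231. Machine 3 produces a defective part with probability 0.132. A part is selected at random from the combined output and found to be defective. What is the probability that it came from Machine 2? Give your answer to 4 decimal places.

Posterior probability ≈ 0.6371

P(defective|M1) = 0.18; P(defective|M2) = 0.231; P(defective|M3) = 0.132.
Prior × likelihood for each source: 0.27·0.18=0.04860, 0.55·0.231=0.1271, 0.18·0.132=0.02376. Summing gives P(defective) = 0.19941.
P(Machine 2 | defective) = 0.1271 / 0.19941 = 0.6371.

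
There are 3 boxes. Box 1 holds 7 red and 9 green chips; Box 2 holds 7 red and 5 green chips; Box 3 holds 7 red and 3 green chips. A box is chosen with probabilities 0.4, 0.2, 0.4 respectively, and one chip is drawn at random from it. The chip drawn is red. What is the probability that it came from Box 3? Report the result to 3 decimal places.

Tabulate prior·likelihood by source: [1] prior 0.4, lik 0.4375, product 0.1750; [2] prior 0.2, lik 0.5833, product 0.1167; [3] prior 0.4, lik 0.7, product 0.2800.
Normalizing constant = 0.57167; the posterior for Box 3 is its product over the sum, 0.2800/0.57167 = 0.490.

Posterior probability ≈ 0.490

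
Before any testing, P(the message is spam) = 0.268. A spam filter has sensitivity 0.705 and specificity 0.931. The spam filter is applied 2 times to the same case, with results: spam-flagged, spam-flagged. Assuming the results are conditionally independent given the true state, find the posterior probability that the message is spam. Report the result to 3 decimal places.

With H the event that the message is spam, the joint likelihood of the observed sequence is P(data|H) = 0.705·0.705 = 0.49702 and P(data|¬H) = 0.069·0.069 = 0.0047610.
Bayes: P(H|data) = 0.268·0.49702 / (0.268·0.49702 + 0.732·0.0047610) = 0.13320/0.13669 = 0.9745.

Posterior P(H) ≈ 0.975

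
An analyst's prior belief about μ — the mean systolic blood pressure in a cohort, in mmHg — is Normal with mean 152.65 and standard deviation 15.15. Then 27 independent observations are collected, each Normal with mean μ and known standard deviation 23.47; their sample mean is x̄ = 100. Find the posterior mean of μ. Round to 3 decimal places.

Posterior mean ≈ 104.298

With known σ, the Normal prior is conjugate. Weight on the data is w = (n/σ²)/(n/σ² + 1/τ₀²) = 0.0490160/(0.0490160+0.00435687) = 0.91837.
Posterior mean = w·x̄ + (1−w)·μ₀ = 0.91837·100 + 0.081631·152.65 = 104.298.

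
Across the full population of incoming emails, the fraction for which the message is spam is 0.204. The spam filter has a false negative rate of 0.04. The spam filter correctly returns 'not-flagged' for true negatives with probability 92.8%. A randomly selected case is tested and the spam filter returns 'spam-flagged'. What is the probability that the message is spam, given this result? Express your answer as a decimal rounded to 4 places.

Write H for 'the message is spam'. Prior odds H:¬H = 0.204/0.796 = 0.25628. For the 'spam-flagged' outcome, the likelihood ratio is 0.96/0.072 = 13.333.
Posterior odds = 0.25628 × 13.333 = 3.4171, so P(H|E) = 3.4171/(1+3.4171) = 0.7736.

P(H | E) ≈ 0.7736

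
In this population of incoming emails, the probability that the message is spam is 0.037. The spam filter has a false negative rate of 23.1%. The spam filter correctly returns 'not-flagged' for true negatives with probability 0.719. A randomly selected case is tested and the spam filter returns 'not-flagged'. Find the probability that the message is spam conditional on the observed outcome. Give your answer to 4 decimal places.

Write H for 'the message is spam'. Prior odds H:¬H = 0.037/0.963 = 0.038422. For the 'not-flagged' outcome, the likelihood ratio is 0.231/0.719 = 0.32128.
Posterior odds = 0.038422 × 0.32128 = 0.012344, so P(H|E) = 0.012344/(1+0.012344) = 0.0122.

P(H | E) ≈ 0.0122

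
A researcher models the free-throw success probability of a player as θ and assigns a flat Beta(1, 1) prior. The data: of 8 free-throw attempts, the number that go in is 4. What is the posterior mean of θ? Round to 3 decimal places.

Posterior mean ≈ 0.500

Observing 4 successes and 4 failures updates Beta(1, 1) by adding the success and failure counts to the two shape parameters: α = 1+4 = 5, β = 1+4 = 5.
Posterior mean = α/(α+β) = 5/10 = 0.500.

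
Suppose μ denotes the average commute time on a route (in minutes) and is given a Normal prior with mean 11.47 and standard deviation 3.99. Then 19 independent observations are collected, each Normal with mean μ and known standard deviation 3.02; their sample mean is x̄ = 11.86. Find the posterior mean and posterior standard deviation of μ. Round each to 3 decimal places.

Prior precision 1/τ₀² = 1/3.99² = 0.0628137; data precision n/σ² = 19/3.02² = 2.08324.
Posterior precision = 0.0628137 + 2.08324 = 2.14606, giving posterior SD = 1/√2.14606 = 0.683.
Posterior mean = (0.0628137·11.47 + 2.08324·11.86) / 2.14606 = 11.849.

Posterior mean ≈ 11.849; posterior SD ≈ 0.683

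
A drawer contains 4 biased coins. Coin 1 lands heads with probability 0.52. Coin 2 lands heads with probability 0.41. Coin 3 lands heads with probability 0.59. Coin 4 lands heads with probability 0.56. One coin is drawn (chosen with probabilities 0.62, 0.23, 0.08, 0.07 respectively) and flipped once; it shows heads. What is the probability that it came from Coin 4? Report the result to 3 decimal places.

P(heads|C1) = 0.52; P(heads|C2) = 0.41; P(heads|C3) = 0.59; P(heads|C4) = 0.56.
Prior × likelihood for each source: 0.62·0.52=0.3224, 0.23·0.41=0.09430, 0.08·0.59=0.04720, 0.07·0.56=0.03920. Summing gives P(heads) = 0.50310.
P(Coin 4 | heads) = 0.03920 / 0.50310 = 0.078.

Posterior probability ≈ 0.078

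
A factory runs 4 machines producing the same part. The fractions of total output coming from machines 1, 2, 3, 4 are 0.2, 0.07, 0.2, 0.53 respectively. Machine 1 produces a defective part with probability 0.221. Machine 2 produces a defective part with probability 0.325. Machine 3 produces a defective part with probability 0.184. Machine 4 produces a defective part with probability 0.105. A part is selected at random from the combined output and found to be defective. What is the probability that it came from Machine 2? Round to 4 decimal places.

Posterior probability ≈ 0.1427

Tabulate prior·likelihood by source: [1] prior 0.2, lik 0.221, product 0.04420; [2] prior 0.07, lik 0.325, product 0.02275; [3] prior 0.2, lik 0.184, product 0.03680; [4] prior 0.53, lik 0.105, product 0.05565.
Normalizing constant = 0.15940; the posterior for Machine 2 is its product over the sum, 0.02275/0.15940 = 0.1427.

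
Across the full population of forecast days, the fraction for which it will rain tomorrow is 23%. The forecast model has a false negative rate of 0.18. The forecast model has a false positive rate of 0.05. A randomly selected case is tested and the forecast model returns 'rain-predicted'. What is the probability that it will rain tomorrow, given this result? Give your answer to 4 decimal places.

Let H be the event that it will rain tomorrow. P(H) = 0.23, so P(¬H) = 0.77. With E the 'rain-predicted' result, P(E|H) = 0.82 and P(E|¬H) = 0.05.
P(E) = 0.82·0.23 + 0.05·0.77 = 0.18860 + 0.038500 = 0.22710.
By Bayes' theorem, P(H|E) = 0.18860 / 0.22710 = 0.8305.

P(H | E) ≈ 0.8305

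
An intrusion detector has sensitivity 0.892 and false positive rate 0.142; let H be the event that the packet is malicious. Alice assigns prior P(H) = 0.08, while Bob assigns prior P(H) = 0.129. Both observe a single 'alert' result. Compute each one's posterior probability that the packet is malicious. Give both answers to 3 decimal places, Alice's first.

Alice: 0.353; Bob: 0.482

P('+'|H) = 0.892, P('+'|¬H) = 0.142.
Alice: numerator 0.892·0.08 = 0.071360; evidence = 0.071360+0.142·0.92 = 0.20200; posterior = 0.353.
Bob: numerator 0.892·0.129 = 0.11507; evidence = 0.11507+0.142·0.871 = 0.23875; posterior = 0.482.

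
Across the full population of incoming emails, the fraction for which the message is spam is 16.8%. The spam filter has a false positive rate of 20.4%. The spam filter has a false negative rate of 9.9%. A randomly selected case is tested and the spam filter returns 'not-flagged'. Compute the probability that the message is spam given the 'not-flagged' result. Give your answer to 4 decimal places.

P(H | E) ≈ 0.0245

Write H for 'the message is spam'. Prior odds H:¬H = 0.168/0.832 = 0.20192. For the 'not-flagged' outcome, the likelihood ratio is 0.099/0.796 = 0.12437.
Posterior odds = 0.20192 × 0.12437 = 0.025114, so P(H|E) = 0.025114/(1+0.025114) = 0.0245.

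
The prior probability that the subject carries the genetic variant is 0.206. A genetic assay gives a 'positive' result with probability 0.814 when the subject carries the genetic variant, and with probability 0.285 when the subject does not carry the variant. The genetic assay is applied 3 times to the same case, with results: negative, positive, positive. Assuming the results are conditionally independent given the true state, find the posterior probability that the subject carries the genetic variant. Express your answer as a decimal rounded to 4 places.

Posterior P(H) ≈ 0.3551

Let H be the event that the subject carries the genetic variant; start with P(H) = 0.206. P('positive'|H) = 0.814, P('positive'|¬H) = 0.285.
Update on result 1 ('negative'): P(H) ← 0.186·0.2060 / (0.186·0.2060 + 0.715·0.7940) = 0.038316/0.60603 = 0.0632.
Update on result 2 ('positive'): P(H) ← 0.814·0.0632 / (0.814·0.0632 + 0.285·0.9368) = 0.051465/0.31845 = 0.1616.
Update on result 3 ('positive'): P(H) ← 0.814·0.1616 / (0.814·0.1616 + 0.285·0.8384) = 0.13155/0.37049 = 0.3551.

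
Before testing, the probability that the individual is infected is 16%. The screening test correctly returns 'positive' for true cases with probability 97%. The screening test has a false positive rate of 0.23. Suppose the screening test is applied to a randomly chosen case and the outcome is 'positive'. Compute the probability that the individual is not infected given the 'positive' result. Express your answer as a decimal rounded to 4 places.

P(¬H | E) ≈ 0.5545

Write H for 'the individual is infected'. Prior odds H:¬H = 0.16/0.84 = 0.19048. For the 'positive' outcome, the likelihood ratio is 0.97/0.23 = 4.2174.
Posterior odds = 0.19048 × 4.2174 = 0.80331, so P(H|E) = 0.80331/(1+0.80331) = 0.4455. Then P(¬H|E) = 1 − 0.4455 = 0.5545.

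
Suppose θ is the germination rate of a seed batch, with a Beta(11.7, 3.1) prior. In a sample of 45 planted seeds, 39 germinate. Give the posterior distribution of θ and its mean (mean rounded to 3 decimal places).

Observing 39 successes and 6 failures updates Beta(11.7, 3.1) by adding the success and failure counts to the two shape parameters: α = 11.7+39 = 50.7, β = 3.1+6 = 9.1.
Posterior mean = α/(α+β) = 50.7/59.8 = 0.848.

Posterior: Beta(50.7, 9.1); mean ≈ 0.848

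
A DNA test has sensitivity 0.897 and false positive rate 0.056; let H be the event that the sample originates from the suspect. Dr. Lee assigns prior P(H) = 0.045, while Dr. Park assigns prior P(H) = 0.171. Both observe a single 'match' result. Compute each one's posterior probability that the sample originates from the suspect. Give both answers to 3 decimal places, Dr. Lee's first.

Dr. Lee: 0.430; Dr. Park: 0.768

The likelihood ratio for a 'match' result is 0.897/0.056 = 16.018.
Dr. Lee: prior odds 0.045/0.955 = 0.047120; posterior odds 0.75477; posterior probability 0.430.
Dr. Park: prior odds 0.171/0.829 = 0.20627; posterior odds 3.3040; posterior probability 0.768.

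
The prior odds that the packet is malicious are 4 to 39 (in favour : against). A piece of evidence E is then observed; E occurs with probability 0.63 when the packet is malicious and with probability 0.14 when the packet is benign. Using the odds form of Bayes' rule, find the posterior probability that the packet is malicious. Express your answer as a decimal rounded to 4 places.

Posterior probability ≈ 0.3158

Prior odds = 4/39 = 0.10256. In log-odds, ln(0.10256) = -2.2773.
Add log likelihood ratio: ln(4.5000) = 1.5041.
Posterior log-odds = -0.77319, so posterior odds = exp(-0.77319) = 0.46154. Converting, P(H|E) = 0.46154/1.4615 = 0.3158.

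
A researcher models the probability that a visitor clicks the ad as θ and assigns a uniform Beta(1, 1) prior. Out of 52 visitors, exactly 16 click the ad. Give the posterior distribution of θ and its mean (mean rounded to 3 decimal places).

The binomial likelihood is conjugate to the Beta prior: with 16 successes and 36 failures, the posterior is Beta(1+16, 1+36) = Beta(17, 37).
E[θ | data] = 17/(17+37) = 0.315.

Posterior: Beta(17, 37); mean ≈ 0.315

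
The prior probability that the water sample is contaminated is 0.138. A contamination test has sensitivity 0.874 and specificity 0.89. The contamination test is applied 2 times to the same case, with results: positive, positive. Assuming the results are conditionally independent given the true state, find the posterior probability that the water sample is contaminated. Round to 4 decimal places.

Let H be the event that the water sample is contaminated; start with P(H) = 0.138. P('positive'|H) = 0.874, P('positive'|¬H) = 0.11.
Update on result 1 ('positive'): P(H) ← 0.874·0.1380 / (0.874·0.1380 + 0.11·0.8620) = 0.12061/0.21543 = 0.5599.
Update on result 2 ('positive'): P(H) ← 0.874·0.5599 / (0.874·0.5599 + 0.11·0.4401) = 0.48932/0.53773 = 0.9100.

Posterior P(H) ≈ 0.9100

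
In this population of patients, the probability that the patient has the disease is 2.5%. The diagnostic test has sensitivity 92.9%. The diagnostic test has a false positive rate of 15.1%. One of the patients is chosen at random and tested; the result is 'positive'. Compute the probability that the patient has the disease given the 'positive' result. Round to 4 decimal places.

P(H | E) ≈ 0.1363

Write H for 'the patient has the disease'. Prior odds H:¬H = 0.025/0.975 = 0.025641. For the 'positive' outcome, the likelihood ratio is 0.929/0.151 = 6.1523.
Posterior odds = 0.025641 × 6.1523 = 0.15775, so P(H|E) = 0.15775/(1+0.15775) = 0.1363.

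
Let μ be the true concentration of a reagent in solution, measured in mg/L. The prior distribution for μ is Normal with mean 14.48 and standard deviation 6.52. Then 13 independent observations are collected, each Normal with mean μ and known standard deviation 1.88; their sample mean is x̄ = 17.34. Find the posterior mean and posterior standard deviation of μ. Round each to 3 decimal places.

Prior precision 1/τ₀² = 1/6.52² = 0.0235237; data precision n/σ² = 13/1.88² = 3.67813.
Posterior precision = 0.0235237 + 3.67813 = 3.70166, giving posterior SD = 1/√3.70166 = 0.520.
Posterior mean = (0.0235237·14.48 + 3.67813·17.34) / 3.70166 = 17.322.

Posterior mean ≈ 17.322; posterior SD ≈ 0.520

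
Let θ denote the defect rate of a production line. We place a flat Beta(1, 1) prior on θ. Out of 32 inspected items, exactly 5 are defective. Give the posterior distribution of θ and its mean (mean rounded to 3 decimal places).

Observing 5 successes and 27 failures updates Beta(1, 1) by adding the success and failure counts to the two shape parameters: α = 1+5 = 6, β = 1+27 = 28.
E[θ | data] = 6/(6+28) = 0.176.

Posterior: Beta(6, 28); mean ≈ 0.176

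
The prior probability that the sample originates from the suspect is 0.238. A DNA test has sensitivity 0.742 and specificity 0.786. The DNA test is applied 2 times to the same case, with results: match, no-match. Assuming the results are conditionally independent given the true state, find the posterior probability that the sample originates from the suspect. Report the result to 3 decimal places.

Let H be the event that the sample originates from the suspect; start with P(H) = 0.238. P('match'|H) = 0.742, P('match'|¬H) = 0.214.
Update on result 1 ('match'): P(H) ← 0.742·0.2380 / (0.742·0.2380 + 0.214·0.7620) = 0.17660/0.33966 = 0.5199.
Update on result 2 ('no-match'): P(H) ← 0.258·0.5199 / (0.258·0.5199 + 0.786·0.4801) = 0.13414/0.51149 = 0.2623.

Posterior P(H) ≈ 0.262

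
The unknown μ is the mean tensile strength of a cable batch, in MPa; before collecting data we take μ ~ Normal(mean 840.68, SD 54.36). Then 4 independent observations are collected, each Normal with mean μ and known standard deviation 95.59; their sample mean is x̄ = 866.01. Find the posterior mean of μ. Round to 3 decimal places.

Prior precision 1/τ₀² = 1/54.36² = 0.00033841; data precision n/σ² = 4/95.59² = 0.00043776.
Posterior precision = 0.00033841 + 0.00043776 = 0.00077617.
Posterior mean = (0.00033841·840.68 + 0.00043776·866.01) / 0.00077617 = 854.966.

Posterior mean ≈ 854.966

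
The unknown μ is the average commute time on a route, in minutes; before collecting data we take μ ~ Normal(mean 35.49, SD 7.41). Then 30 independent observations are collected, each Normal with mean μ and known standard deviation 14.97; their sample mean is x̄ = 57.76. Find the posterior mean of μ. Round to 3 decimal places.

Posterior mean ≈ 55.093

With known σ, the Normal prior is conjugate. Weight on the data is w = (n/σ²)/(n/σ² + 1/τ₀²) = 0.133868/(0.133868+0.0182122) = 0.88025.
Posterior mean = w·x̄ + (1−w)·μ₀ = 0.88025·57.76 + 0.11975·35.49 = 55.093.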